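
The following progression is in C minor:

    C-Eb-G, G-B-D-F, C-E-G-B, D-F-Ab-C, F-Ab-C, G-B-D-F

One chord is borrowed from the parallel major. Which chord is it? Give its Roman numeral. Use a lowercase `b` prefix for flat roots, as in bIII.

Imaj7

C minor has the diatonic set Cm, Ddim, Eb, Fm, G, Ab, Bb (with V from harmonic minor). C–Eb–G = Cm, G–B–D–F = G7, D–F–Ab–C = Dm7b5 and F–Ab–C = Fm are all diatonic. C–E–G–B doesn't fit — on degree 1 C minor would have Cm (i). Cmaj7 is the degree-1 chord of C major, so it is the borrowed Imaj7.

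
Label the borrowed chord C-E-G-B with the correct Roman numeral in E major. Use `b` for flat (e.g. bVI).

In E major scale degree 6 is C#; C is its lowered form, from E minor. Diatonically E major has C#m (vi) on that degree; C–E–G–B is instead the major-seventh chord native to E minor, so it takes the label bVImaj7.

bVImaj7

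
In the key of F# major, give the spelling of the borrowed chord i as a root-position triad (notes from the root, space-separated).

i is built on scale degree 1, which is F# in both F# major and its parallel. Stacking thirds in F# minor on F# gives F#–A–C#.

F# A C#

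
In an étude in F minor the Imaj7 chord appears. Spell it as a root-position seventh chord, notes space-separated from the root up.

Imaj7 is built on scale degree 1, which is F in both F minor and its parallel. Stacking thirds in F major on F gives F–A–C–E.

F A C E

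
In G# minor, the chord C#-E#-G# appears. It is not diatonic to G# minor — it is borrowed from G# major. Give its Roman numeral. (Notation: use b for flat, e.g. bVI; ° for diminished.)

IV

The root C# is the diatonic 4th degree of G# minor; the borrowing shows in the chord quality. C#–E#–G# is a major chord — the form found in G# major, not the diatonic iv (C#m). Borrowed into G# minor it is written IV.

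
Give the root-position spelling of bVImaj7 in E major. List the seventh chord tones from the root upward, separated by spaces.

C E G B

The root of bVImaj7 is the lowered 6th degree: C# becomes C. Stacking thirds in E minor on C gives C–E–G–B.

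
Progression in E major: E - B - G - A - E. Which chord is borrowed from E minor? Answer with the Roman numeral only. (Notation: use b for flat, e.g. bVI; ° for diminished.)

bIII

In E major the diatonic chords are E, F#m, G#m, A, B, C#m, D#dim. E, B and A are all diatonic. But G (G–B–D) is foreign: the diatonic iii on degree 3 is G#m, whereas G comes from E minor. It is labeled bIII.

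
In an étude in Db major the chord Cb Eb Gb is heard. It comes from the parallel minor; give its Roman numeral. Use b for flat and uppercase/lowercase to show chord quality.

bVII

Cb is the lowered form of scale degree 7 in Db major (the diatonic degree 7 is C). Diatonically Db major has Cdim (vii°) on that degree; Cb–Eb–Gb is instead the major chord native to Db minor, so it takes the label bVII.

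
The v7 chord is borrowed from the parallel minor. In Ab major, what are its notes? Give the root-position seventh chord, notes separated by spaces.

Eb Gb Bb Db

The root, Eb, is scale degree 5 — the same note in Ab major and Ab minor; only the chord quality changes. Building the minor-seventh chord from the parallel minor on Eb: Eb–Gb–Bb–Db.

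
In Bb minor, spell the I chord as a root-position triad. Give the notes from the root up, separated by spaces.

The root, Bb, is scale degree 1 — the same note in Bb minor and Bb major; only the chord quality changes. In Bb major the chord on Bb is Bb–D–F.

Bb D F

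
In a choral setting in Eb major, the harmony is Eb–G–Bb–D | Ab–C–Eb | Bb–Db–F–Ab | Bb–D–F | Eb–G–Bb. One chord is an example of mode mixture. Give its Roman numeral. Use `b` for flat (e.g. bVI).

In Eb major the diatonic chords are Eb, Fm, Gm, Ab, Bb, Cm, Ddim. Of the given chords, Eb–G–Bb–D = Ebmaj7, Ab–C–Eb = Ab, Bb–D–F = Bb and Eb–G–Bb = Eb are diatonic. Bb–Db–F–Ab doesn't fit — on degree 5 Eb major would have Bb (V). Bbm7 is the degree-5 chord of Eb minor, so it is the borrowed v7.

v7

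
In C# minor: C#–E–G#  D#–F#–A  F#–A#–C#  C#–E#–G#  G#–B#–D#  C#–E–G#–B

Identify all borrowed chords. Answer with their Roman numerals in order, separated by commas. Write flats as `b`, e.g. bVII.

The diatonic triads in C# minor (with V from harmonic minor) are C#m, D#dim, E, F#m, G#, A, B. C#–E–G# = C#m, D#–F#–A = D#dim, G#–B#–D# = G# and C#–E–G#–B = C#m7 all belong to that set. F#–A#–C# doesn't fit — on degree 4 C# minor would have F#m (iv). F# is the degree-4 chord of C# major, so it is the borrowed IV. C#–E#–G# doesn't fit — on degree 1 C# minor would have C#m (i). C# is the degree-1 chord of C# major, so it is the borrowed I.

IV, I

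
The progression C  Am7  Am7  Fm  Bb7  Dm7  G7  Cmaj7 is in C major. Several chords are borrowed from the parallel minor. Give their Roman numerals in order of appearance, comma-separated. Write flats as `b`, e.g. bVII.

The diatonic triads in C major are C, Dm, Em, F, G, Am, Bdim. C, Am7, Dm7, G7 and Cmaj7 are all diatonic. Fm (F–Ab–C) doesn't fit — on degree 4 C major would have F (IV). Fm is the degree-4 chord of C minor, so it is the borrowed iv. Bb7 (Bb–D–F–Ab) is not: scale degree 7 in C major carries Bdim (vii°). In C minor the chord on that degree is Bb7, so here it functions as bVII7, borrowed from the parallel minor.

iv, bVII7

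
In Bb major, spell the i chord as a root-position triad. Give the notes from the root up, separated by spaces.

i is built on scale degree 1, which is Bb in both Bb major and its parallel. In Bb minor the chord on Bb is Bb–Db–F.

Bb Db F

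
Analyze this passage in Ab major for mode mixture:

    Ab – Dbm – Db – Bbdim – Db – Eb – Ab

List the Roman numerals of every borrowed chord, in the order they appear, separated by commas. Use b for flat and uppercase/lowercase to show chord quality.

iv, ii°

Ab major has the diatonic set Ab, Bbm, Cm, Db, Eb, Fm, Gdim. Ab, Db and Eb all belong to that set. Dbm (Db–Fb–Ab) doesn't fit — on degree 4 Ab major would have Db (IV). Dbm is the degree-4 chord of Ab minor, so it is the borrowed iv. But Bbdim (Bb–Db–Fb) is foreign: the diatonic ii on degree 2 is Bbm, whereas Bbdim comes from Ab minor. It is labeled ii°.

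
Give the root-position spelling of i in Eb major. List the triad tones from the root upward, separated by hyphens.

i is built on scale degree 1, which is Eb in both Eb major and its parallel. In Eb minor the chord on Eb is Eb–Gb–Bb.

Eb-Gb-Bb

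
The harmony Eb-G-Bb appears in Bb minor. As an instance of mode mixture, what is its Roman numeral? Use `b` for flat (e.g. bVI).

IV

Eb is scale degree 4 in Bb minor. Diatonically Bb minor has Ebm (iv) on that degree; Eb–G–Bb is instead the major chord native to Bb major, so it takes the label IV.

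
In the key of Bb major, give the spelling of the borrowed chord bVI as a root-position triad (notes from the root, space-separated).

Gb Bb Db

The root of bVI is the lowered 6th degree: G becomes Gb. Building the major chord from the parallel minor on Gb: Gb–Bb–Db.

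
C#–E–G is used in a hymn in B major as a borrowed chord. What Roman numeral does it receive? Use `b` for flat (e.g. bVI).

ii°

The root C# is the diatonic 2nd degree of B major; the borrowing shows in the chord quality. Diatonically B major has C#m (ii) on that degree; C#–E–G is instead the diminished chord native to B minor, so it takes the label ii°.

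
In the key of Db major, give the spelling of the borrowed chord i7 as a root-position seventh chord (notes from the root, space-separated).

The root, Db, is scale degree 1 — the same note in Db major and Db minor; only the chord quality changes. In Db minor the chord on Db is Db–Fb–Ab–Cb.

Db Fb Ab Cb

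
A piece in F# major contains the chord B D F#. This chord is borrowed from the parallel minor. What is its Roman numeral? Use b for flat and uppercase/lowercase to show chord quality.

iv

B is scale degree 4 in F# major. The diatonic chord on degree 4 would be B (IV), but B–D–F# is the minor chord from F# minor. As a borrowed chord it is labeled iv.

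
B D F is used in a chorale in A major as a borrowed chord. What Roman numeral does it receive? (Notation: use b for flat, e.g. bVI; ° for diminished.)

The root B is the diatonic 2nd degree of A major; the borrowing shows in the chord quality. B–D–F is a diminished chord — the form found in A minor, not the diatonic ii (Bm). Borrowed into A major it is written ii°.

ii°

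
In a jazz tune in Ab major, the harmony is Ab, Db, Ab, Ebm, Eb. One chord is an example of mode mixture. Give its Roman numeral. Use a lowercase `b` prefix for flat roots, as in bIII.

Ab major has the diatonic set Ab, Bbm, Cm, Db, Eb, Fm, Gdim. Ab, Db and Eb all belong to that set. Ebm (Eb–Gb–Bb) doesn't fit — on degree 5 Ab major would have Eb (V). Ebm is the degree-5 chord of Ab minor, so it is the borrowed v.

v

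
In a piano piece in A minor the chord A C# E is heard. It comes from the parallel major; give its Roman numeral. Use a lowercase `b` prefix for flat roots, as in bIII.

I

The root A is the diatonic 1st degree of A minor; the borrowing shows in the chord quality. A–C#–E is a major chord — the form found in A major, not the diatonic i (Am). Borrowed into A minor it is written I.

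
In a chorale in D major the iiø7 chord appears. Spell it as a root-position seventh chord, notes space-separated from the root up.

E G Bb D

iiø7 is built on scale degree 2, which is E in both D major and its parallel. Building the half-diminished-seventh chord from the parallel minor on E: E–G–Bb–D.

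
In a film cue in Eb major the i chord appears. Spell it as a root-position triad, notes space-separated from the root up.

The root, Eb, is scale degree 1 — the same note in Eb major and Eb minor; only the chord quality changes. Building the minor chord from the parallel minor on Eb: Eb–Gb–Bb.

Eb Gb Bb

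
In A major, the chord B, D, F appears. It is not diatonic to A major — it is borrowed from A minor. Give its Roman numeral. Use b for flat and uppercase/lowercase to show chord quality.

B is scale degree 2 in A major. The diatonic chord on degree 2 would be Bm (ii), but B–D–F is the diminished chord from A minor. As a borrowed chord it is labeled ii°.

ii°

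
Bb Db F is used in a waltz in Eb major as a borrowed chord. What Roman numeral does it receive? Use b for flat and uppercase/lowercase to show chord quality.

v

Bb is scale degree 5 in Eb major. Bb–Db–F is a minor chord — the form found in Eb minor, not the diatonic V (Bb). Borrowed into Eb major it is written v.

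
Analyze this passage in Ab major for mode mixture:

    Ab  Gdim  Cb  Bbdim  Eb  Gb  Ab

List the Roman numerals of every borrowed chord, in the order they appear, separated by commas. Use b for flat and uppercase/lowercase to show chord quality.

Ab major has the diatonic set Ab, Bbm, Cm, Db, Eb, Fm, Gdim. Of the given chords, Ab, Gdim and Eb are diatonic. Cb (Cb–Eb–Gb) doesn't fit — on degree 3 Ab major would have Cm (iii). Cb is the degree-3 chord of Ab minor, so it is the borrowed bIII. Bbdim (Bb–Db–Fb) is not: scale degree 2 in Ab major carries Bbm (ii). In Ab minor the chord on that degree is Bbdim, so here it functions as ii°, borrowed from the parallel minor. Gb (Gb–Bb–Db) doesn't fit — on degree 7 Ab major would have Gdim (vii°). Gb is the degree-7 chord of Ab minor, so it is the borrowed bVII.

bIII, ii°, bVII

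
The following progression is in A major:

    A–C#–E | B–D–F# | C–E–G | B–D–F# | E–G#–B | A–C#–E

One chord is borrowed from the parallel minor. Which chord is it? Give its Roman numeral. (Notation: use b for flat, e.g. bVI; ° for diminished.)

bIII

The diatonic triads in A major are A, Bm, C#m, D, E, F#m, G#dim. A–C#–E = A, B–D–F# = Bm and E–G#–B = E all belong to that set. C–E–G doesn't fit — on degree 3 A major would have C#m (iii). C is the degree-3 chord of A minor, so it is the borrowed bIII.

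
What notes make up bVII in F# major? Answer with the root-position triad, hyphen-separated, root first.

E-G#-B

Scale degree 7 in F# major is E#. bVII uses the lowered form, E, taken from F# minor. Building the major chord from the parallel minor on E: E–G#–B.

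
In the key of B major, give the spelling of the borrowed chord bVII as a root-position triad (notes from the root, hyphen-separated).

Scale degree 7 in B major is A#. bVII uses the lowered form, A, taken from B minor. Building the major chord from the parallel minor on A: A–C#–E.

A-C#-E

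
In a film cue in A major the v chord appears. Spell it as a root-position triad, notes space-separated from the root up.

E G B

The root, E, is scale degree 5 — the same note in A major and A minor; only the chord quality changes. Stacking thirds in A minor on E gives E–G–B.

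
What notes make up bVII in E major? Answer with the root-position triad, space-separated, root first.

The root of bVII is the lowered 7th degree: D# becomes D. In E minor the chord on D is D–F#–A.

D F# A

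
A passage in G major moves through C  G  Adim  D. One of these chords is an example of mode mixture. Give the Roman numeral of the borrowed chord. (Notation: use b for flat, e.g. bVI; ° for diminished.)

ii°

G major has the diatonic set G, Am, Bm, C, D, Em, F#dim. C, G and D are all diatonic. Adim (A–C–Eb) doesn't fit — on degree 2 G major would have Am (ii). Adim is the degree-2 chord of G minor, so it is the borrowed ii°.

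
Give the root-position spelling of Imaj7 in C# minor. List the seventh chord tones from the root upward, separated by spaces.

The root, C#, is scale degree 1 — the same note in C# minor and C# major; only the chord quality changes. Building the major-seventh chord from the parallel major on C#: C#–E#–G#–B#.

C# E# G# B#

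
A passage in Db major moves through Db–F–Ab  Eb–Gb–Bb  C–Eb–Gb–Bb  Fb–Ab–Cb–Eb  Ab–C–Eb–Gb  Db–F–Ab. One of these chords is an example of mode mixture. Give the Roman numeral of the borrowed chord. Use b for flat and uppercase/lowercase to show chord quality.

In Db major the diatonic chords are Db, Ebm, Fm, Gb, Ab, Bbm, Cdim. Db–F–Ab = Db, Eb–Gb–Bb = Ebm, C–Eb–Gb–Bb = Cm7b5 and Ab–C–Eb–Gb = Ab7 are all diatonic. Fb–Ab–Cb–Eb doesn't fit — on degree 3 Db major would have Fm (iii). Fbmaj7 is the degree-3 chord of Db minor, so it is the borrowed bIIImaj7.

bIIImaj7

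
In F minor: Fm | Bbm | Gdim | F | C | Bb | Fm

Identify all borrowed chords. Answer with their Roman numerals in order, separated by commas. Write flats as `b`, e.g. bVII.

I, IV

The diatonic triads in F minor (with V from harmonic minor) are Fm, Gdim, Ab, Bbm, C, Db, Eb. Of the given chords, Fm, Bbm, Gdim and C are diatonic. F (F–A–C) doesn't fit — on degree 1 F minor would have Fm (i). F is the degree-1 chord of F major, so it is the borrowed I. Bb (Bb–D–F) is not: scale degree 4 in F minor carries Bbm (iv). In F major the chord on that degree is Bb, so here it functions as IV, borrowed from the parallel major.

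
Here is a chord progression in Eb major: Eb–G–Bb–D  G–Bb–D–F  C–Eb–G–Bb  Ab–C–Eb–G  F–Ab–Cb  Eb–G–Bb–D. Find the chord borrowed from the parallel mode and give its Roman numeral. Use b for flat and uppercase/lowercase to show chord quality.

ii°

The diatonic triads in Eb major are Eb, Fm, Gm, Ab, Bb, Cm, Ddim. Eb–G–Bb–D = Ebmaj7, G–Bb–D–F = Gm7, C–Eb–G–Bb = Cm7 and Ab–C–Eb–G = Abmaj7 are all diatonic. F–Ab–Cb is not: scale degree 2 in Eb major carries Fm (ii). In Eb minor the chord on that degree is Fdim, so here it functions as ii°, borrowed from the parallel minor.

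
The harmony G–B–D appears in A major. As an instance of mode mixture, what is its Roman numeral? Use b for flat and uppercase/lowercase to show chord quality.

G is the lowered form of scale degree 7 in A major (the diatonic degree 7 is G#). Diatonically A major has G#dim (vii°) on that degree; G–B–D is instead the major chord native to A minor, so it takes the label bVII.

bVII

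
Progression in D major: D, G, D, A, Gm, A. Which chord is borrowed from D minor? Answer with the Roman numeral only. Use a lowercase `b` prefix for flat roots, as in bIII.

iv

In D major the diatonic chords are D, Em, F#m, G, A, Bm, C#dim. Of the given chords, D, G and A are diatonic. Gm (G–Bb–D) doesn't fit — on degree 4 D major would have G (IV). Gm is the degree-4 chord of D minor, so it is the borrowed iv.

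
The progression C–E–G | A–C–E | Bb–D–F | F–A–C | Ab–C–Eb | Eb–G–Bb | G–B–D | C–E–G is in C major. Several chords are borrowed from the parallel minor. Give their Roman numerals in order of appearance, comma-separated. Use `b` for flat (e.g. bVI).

bVII, bVI, bIII

The diatonic triads in C major are C, Dm, Em, F, G, Am, Bdim. Of the given chords, C–E–G = C, A–C–E = Am, F–A–C = F and G–B–D = G are diatonic. But Bb–D–F is foreign: the diatonic vii° on degree 7 is Bdim, whereas Bb comes from C minor. It is labeled bVII. Ab–C–Eb doesn't fit — on degree 6 C major would have Am (vi). Ab is the degree-6 chord of C minor, so it is the borrowed bVI. But Eb–G–Bb is foreign: the diatonic iii on degree 3 is Em, whereas Eb comes from C minor. It is labeled bIII.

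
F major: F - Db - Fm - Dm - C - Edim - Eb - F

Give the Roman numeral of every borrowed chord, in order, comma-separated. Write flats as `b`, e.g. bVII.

The diatonic triads in F major are F, Gm, Am, Bb, C, Dm, Edim. Of the given chords, F, Dm, C and Edim are diatonic. Db (Db–F–Ab) doesn't fit — on degree 6 F major would have Dm (vi). Db is the degree-6 chord of F minor, so it is the borrowed bVI. But Fm (F–Ab–C) is foreign: the diatonic I on degree 1 is F, whereas Fm comes from F minor. It is labeled i. But Eb (Eb–G–Bb) is foreign: the diatonic vii° on degree 7 is Edim, whereas Eb comes from F minor. It is labeled bVII.

bVI, i, bVII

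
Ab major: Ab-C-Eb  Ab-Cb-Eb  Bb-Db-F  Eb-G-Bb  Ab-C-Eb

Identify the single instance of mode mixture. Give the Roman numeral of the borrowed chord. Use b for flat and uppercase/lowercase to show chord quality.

i

Ab major has the diatonic set Ab, Bbm, Cm, Db, Eb, Fm, Gdim. Of the given chords, Ab–C–Eb = Ab, Bb–Db–F = Bbm and Eb–G–Bb = Eb are diatonic. Ab–Cb–Eb doesn't fit — on degree 1 Ab major would have Ab (I). Abm is the degree-1 chord of Ab minor, so it is the borrowed i.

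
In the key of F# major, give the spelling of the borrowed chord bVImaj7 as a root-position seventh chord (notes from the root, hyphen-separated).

D-F#-A-C#

bVImaj7 is built on the lowered scale degree 6. In F# major degree 6 is D#; lowered it becomes D. Stacking thirds in F# minor on D gives D–F#–A–C#.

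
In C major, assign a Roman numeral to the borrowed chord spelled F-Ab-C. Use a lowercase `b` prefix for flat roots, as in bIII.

F is scale degree 4 in C major. The diatonic chord on degree 4 would be F (IV), but F–Ab–C is the minor chord from C minor. As a borrowed chord it is labeled iv.

iv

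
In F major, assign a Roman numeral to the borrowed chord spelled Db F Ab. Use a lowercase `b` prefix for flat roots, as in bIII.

bVI

Db is the lowered form of scale degree 6 in F major (the diatonic degree 6 is D). The diatonic chord on degree 6 would be Dm (vi), but Db–F–Ab is the major chord from F minor. As a borrowed chord it is labeled bVI.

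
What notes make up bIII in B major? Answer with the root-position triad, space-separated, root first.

Scale degree 3 in B major is D#. bIII uses the lowered form, D, taken from B minor. Stacking thirds in B minor on D gives D–F#–A.

D F# A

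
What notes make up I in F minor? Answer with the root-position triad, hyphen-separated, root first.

F-A-C

The root, F, is scale degree 1 — the same note in F minor and F major; only the chord quality changes. Building the major chord from the parallel major on F: F–A–C.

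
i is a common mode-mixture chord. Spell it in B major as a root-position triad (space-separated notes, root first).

i is built on scale degree 1, which is B in both B major and its parallel. Stacking thirds in B minor on B gives B–D–F#.

B D F#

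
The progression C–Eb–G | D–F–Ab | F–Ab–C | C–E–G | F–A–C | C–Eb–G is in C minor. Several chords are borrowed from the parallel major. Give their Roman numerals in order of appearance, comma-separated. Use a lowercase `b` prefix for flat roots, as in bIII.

The diatonic triads in C minor (with V from harmonic minor) are Cm, Ddim, Eb, Fm, G, Ab, Bb. C–Eb–G = Cm, D–F–Ab = Ddim and F–Ab–C = Fm all belong to that set. C–E–G doesn't fit — on degree 1 C minor would have Cm (i). C is the degree-1 chord of C major, so it is the borrowed I. But F–A–C is foreign: the diatonic iv on degree 4 is Fm, whereas F comes from C major. It is labeled IV.

I, IV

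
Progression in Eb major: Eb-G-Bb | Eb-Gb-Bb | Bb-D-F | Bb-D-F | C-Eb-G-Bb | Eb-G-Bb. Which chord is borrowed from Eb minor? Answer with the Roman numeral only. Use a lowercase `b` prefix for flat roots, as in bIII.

i

The diatonic triads in Eb major are Eb, Fm, Gm, Ab, Bb, Cm, Ddim. Eb–G–Bb = Eb, Bb–D–F = Bb and C–Eb–G–Bb = Cm7 are all diatonic. But Eb–Gb–Bb is foreign: the diatonic I on degree 1 is Eb, whereas Ebm comes from Eb minor. It is labeled i.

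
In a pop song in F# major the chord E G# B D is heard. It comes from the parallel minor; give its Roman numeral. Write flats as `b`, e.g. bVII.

bVII7

The root E is the lowered 7th scale degree — diatonically F# major has E# there. Diatonically F# major has E#dim (vii°) on that degree; E–G#–B–D is instead the dominant-seventh chord native to F# minor, so it takes the label bVII7.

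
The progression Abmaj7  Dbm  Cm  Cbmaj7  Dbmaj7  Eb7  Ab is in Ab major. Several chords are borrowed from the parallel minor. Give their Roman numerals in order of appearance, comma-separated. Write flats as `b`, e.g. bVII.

In Ab major the diatonic chords are Ab, Bbm, Cm, Db, Eb, Fm, Gdim. Abmaj7, Cm, Dbmaj7, Eb7 and Ab are all diatonic. Dbm (Db–Fb–Ab) is not: scale degree 4 in Ab major carries Db (IV). In Ab minor the chord on that degree is Dbm, so here it functions as iv, borrowed from the parallel minor. But Cbmaj7 (Cb–Eb–Gb–Bb) is foreign: the diatonic iii on degree 3 is Cm, whereas Cbmaj7 comes from Ab minor. It is labeled bIIImaj7.

iv, bIIImaj7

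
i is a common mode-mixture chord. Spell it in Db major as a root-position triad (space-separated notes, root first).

Db Fb Ab

The root, Db, is scale degree 1 — the same note in Db major and Db minor; only the chord quality changes. In Db minor the chord on Db is Db–Fb–Ab.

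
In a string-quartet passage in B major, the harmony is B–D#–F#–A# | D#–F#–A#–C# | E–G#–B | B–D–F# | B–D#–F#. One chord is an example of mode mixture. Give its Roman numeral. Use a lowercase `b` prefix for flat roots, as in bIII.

i

B major has the diatonic set B, C#m, D#m, E, F#, G#m, A#dim. B–D#–F#–A# = Bmaj7, D#–F#–A#–C# = D#m7, E–G#–B = E and B–D#–F# = B all belong to that set. But B–D–F# is foreign: the diatonic I on degree 1 is B, whereas Bm comes from B minor. It is labeled i.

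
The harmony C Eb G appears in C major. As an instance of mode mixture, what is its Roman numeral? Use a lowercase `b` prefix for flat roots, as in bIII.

The root C is the diatonic 1st degree of C major; the borrowing shows in the chord quality. Diatonically C major has C (I) on that degree; C–Eb–G is instead the minor chord native to C minor, so it takes the label i.

i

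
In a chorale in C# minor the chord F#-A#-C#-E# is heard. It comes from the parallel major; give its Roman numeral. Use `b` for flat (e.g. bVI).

IVmaj7

The root F# is the diatonic 4th degree of C# minor; the borrowing shows in the chord quality. Diatonically C# minor has F#m (iv) on that degree; F#–A#–C#–E# is instead the major-seventh chord native to C# major, so it takes the label IVmaj7.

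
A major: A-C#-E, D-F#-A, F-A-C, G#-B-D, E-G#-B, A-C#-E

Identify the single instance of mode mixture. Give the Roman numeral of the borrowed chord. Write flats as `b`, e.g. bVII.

In A major the diatonic chords are A, Bm, C#m, D, E, F#m, G#dim. A–C#–E = A, D–F#–A = D, G#–B–D = G#dim and E–G#–B = E all belong to that set. But F–A–C is foreign: the diatonic vi on degree 6 is F#m, whereas F comes from A minor. It is labeled bVI.

bVI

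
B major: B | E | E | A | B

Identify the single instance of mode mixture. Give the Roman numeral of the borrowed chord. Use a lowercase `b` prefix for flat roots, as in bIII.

bVII

B major has the diatonic set B, C#m, D#m, E, F#, G#m, A#dim. B and E are both diatonic. A (A–C#–E) doesn't fit — on degree 7 B major would have A#dim (vii°). A is the degree-7 chord of B minor, so it is the borrowed bVII.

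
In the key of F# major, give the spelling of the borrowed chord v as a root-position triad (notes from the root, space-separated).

C# E G#

v is built on scale degree 5, which is C# in both F# major and its parallel. Stacking thirds in F# minor on C# gives C#–E–G#.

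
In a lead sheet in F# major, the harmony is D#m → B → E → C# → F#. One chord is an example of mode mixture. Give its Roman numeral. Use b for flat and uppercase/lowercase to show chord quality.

bVII

In F# major the diatonic chords are F#, G#m, A#m, B, C#, D#m, E#dim. Of the given chords, D#m, B, C# and F# are diatonic. E (E–G#–B) is not: scale degree 7 in F# major carries E#dim (vii°). In F# minor the chord on that degree is E, so here it functions as bVII, borrowed from the parallel minor.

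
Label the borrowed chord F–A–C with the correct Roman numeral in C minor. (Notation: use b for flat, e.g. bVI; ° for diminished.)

F is scale degree 4 in C minor. The diatonic chord on degree 4 would be Fm (iv), but F–A–C is the major chord from C major. As a borrowed chord it is labeled IV.

IV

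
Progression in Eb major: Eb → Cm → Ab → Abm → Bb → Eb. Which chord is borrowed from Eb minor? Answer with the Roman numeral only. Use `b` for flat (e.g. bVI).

The diatonic triads in Eb major are Eb, Fm, Gm, Ab, Bb, Cm, Ddim. Eb, Cm, Ab and Bb are all diatonic. Abm (Ab–Cb–Eb) is not: scale degree 4 in Eb major carries Ab (IV). In Eb minor the chord on that degree is Abm, so here it functions as iv, borrowed from the parallel minor.

iv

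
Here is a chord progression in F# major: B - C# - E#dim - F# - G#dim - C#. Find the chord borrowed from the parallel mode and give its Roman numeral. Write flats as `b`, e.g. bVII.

ii°

In F# major the diatonic chords are F#, G#m, A#m, B, C#, D#m, E#dim. Of the given chords, B, C#, E#dim and F# are diatonic. G#dim (G#–B–D) doesn't fit — on degree 2 F# major would have G#m (ii). G#dim is the degree-2 chord of F# minor, so it is the borrowed ii°.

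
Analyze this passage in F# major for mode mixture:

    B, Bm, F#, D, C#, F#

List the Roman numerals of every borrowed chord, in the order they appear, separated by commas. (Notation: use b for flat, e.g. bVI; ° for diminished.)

In F# major the diatonic chords are F#, G#m, A#m, B, C#, D#m, E#dim. B, F# and C# are all diatonic. Bm (B–D–F#) is not: scale degree 4 in F# major carries B (IV). In F# minor the chord on that degree is Bm, so here it functions as iv, borrowed from the parallel minor. But D (D–F#–A) is foreign: the diatonic vi on degree 6 is D#m, whereas D comes from F# minor. It is labeled bVI.

iv, bVI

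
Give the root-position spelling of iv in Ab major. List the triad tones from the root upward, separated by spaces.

Db Fb Ab

The root, Db, is scale degree 4 — the same note in Ab major and Ab minor; only the chord quality changes. In Ab minor the chord on Db is Db–Fb–Ab.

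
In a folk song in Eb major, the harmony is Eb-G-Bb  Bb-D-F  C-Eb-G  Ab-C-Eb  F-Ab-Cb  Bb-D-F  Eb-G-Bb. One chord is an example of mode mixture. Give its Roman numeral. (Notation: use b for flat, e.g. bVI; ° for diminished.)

The diatonic triads in Eb major are Eb, Fm, Gm, Ab, Bb, Cm, Ddim. Of the given chords, Eb–G–Bb = Eb, Bb–D–F = Bb, C–Eb–G = Cm and Ab–C–Eb = Ab are diatonic. But F–Ab–Cb is foreign: the diatonic ii on degree 2 is Fm, whereas Fdim comes from Eb minor. It is labeled ii°.

ii°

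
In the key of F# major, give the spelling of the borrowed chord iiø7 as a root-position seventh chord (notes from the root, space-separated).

G# B D F#

The root, G#, is scale degree 2 — the same note in F# major and F# minor; only the chord quality changes. Stacking thirds in F# minor on G# gives G#–B–D–F#.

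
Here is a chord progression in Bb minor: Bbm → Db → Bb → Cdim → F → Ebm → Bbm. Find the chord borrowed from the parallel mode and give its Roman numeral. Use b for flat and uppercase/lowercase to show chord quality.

I

The diatonic triads in Bb minor (with V from harmonic minor) are Bbm, Cdim, Db, Ebm, F, Gb, Ab. Of the given chords, Bbm, Db, Cdim, F and Ebm are diatonic. Bb (Bb–D–F) is not: scale degree 1 in Bb minor carries Bbm (i). In Bb major the chord on that degree is Bb, so here it functions as I, borrowed from the parallel major.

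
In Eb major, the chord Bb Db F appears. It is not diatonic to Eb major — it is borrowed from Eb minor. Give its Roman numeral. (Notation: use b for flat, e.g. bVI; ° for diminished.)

v

The root Bb is the diatonic 5th degree of Eb major; the borrowing shows in the chord quality. Bb–Db–F is a minor chord — the form found in Eb minor, not the diatonic V (Bb). Borrowed into Eb major it is written v.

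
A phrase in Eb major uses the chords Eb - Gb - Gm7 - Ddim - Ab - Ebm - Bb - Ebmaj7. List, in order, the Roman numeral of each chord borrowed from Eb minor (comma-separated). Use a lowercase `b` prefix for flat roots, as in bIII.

The diatonic triads in Eb major are Eb, Fm, Gm, Ab, Bb, Cm, Ddim. Eb, Gm7, Ddim, Ab, Bb and Ebmaj7 all belong to that set. Gb (Gb–Bb–Db) is not: scale degree 3 in Eb major carries Gm (iii). In Eb minor the chord on that degree is Gb, so here it functions as bIII, borrowed from the parallel minor. Ebm (Eb–Gb–Bb) is not: scale degree 1 in Eb major carries Eb (I). In Eb minor the chord on that degree is Ebm, so here it functions as i, borrowed from the parallel minor.

bIII, i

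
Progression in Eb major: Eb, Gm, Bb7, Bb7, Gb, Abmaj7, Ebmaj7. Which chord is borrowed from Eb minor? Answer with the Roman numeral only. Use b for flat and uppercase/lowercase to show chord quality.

The diatonic triads in Eb major are Eb, Fm, Gm, Ab, Bb, Cm, Ddim. Of the given chords, Eb, Gm, Bb7, Abmaj7 and Ebmaj7 are diatonic. Gb (Gb–Bb–Db) doesn't fit — on degree 3 Eb major would have Gm (iii). Gb is the degree-3 chord of Eb minor, so it is the borrowed bIII.

bIII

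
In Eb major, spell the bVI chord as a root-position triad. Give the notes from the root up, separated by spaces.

Cb Eb Gb

Scale degree 6 in Eb major is C. bVI uses the lowered form, Cb, taken from Eb minor. Building the major chord from the parallel minor on Cb: Cb–Eb–Gb.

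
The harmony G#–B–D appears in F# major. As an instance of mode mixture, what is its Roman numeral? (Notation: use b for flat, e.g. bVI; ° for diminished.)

ii°

The root G# is the diatonic 2nd degree of F# major; the borrowing shows in the chord quality. Diatonically F# major has G#m (ii) on that degree; G#–B–D is instead the diminished chord native to F# minor, so it takes the label ii°.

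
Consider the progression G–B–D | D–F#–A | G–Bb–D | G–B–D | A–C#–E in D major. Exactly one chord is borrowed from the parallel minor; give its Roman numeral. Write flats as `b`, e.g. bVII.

iv

The diatonic triads in D major are D, Em, F#m, G, A, Bm, C#dim. Of the given chords, G–B–D = G, D–F#–A = D and A–C#–E = A are diatonic. But G–Bb–D is foreign: the diatonic IV on degree 4 is G, whereas Gm comes from D minor. It is labeled iv.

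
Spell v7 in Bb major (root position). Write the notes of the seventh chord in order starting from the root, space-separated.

v7 is built on scale degree 5, which is F in both Bb major and its parallel. Stacking thirds in Bb minor on F gives F–Ab–C–Eb.

F Ab C Eb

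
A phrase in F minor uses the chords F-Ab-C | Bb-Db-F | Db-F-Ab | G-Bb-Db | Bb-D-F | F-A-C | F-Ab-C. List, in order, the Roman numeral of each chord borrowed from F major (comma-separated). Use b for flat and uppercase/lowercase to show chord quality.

The diatonic triads in F minor (with V from harmonic minor) are Fm, Gdim, Ab, Bbm, C, Db, Eb. F–Ab–C = Fm, Bb–Db–F = Bbm, Db–F–Ab = Db and G–Bb–Db = Gdim all belong to that set. Bb–D–F is not: scale degree 4 in F minor carries Bbm (iv). In F major the chord on that degree is Bb, so here it functions as IV, borrowed from the parallel major. But F–A–C is foreign: the diatonic i on degree 1 is Fm, whereas F comes from F major. It is labeled I.

IV, I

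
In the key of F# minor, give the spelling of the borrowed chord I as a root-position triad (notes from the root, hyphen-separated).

F#-A#-C#

The root, F#, is scale degree 1 — the same note in F# minor and F# major; only the chord quality changes. Building the major chord from the parallel major on F#: F#–A#–C#.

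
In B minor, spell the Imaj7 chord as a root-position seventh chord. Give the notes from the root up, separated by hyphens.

Imaj7 is built on scale degree 1, which is B in both B minor and its parallel. Building the major-seventh chord from the parallel major on B: B–D#–F#–A#.

B-D#-F#-A#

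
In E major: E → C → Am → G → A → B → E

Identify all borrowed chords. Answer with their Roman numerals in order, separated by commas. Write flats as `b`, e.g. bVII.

bVI, iv, bIII

In E major the diatonic chords are E, F#m, G#m, A, B, C#m, D#dim. E, A and B are all diatonic. C (C–E–G) doesn't fit — on degree 6 E major would have C#m (vi). C is the degree-6 chord of E minor, so it is the borrowed bVI. Am (A–C–E) is not: scale degree 4 in E major carries A (IV). In E minor the chord on that degree is Am, so here it functions as iv, borrowed from the parallel minor. G (G–B–D) doesn't fit — on degree 3 E major would have G#m (iii). G is the degree-3 chord of E minor, so it is the borrowed bIII.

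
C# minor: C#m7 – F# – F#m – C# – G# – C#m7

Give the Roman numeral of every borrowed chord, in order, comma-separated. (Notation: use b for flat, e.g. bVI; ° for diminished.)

The diatonic triads in C# minor (with V from harmonic minor) are C#m, D#dim, E, F#m, G#, A, B. C#m7, F#m and G# are all diatonic. F# (F#–A#–C#) doesn't fit — on degree 4 C# minor would have F#m (iv). F# is the degree-4 chord of C# major, so it is the borrowed IV. C# (C#–E#–G#) doesn't fit — on degree 1 C# minor would have C#m (i). C# is the degree-1 chord of C# major, so it is the borrowed I.

IV, I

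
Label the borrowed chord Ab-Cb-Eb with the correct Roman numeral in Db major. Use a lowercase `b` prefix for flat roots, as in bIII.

Ab is scale degree 5 in Db major. The diatonic chord on degree 5 would be Ab (V), but Ab–Cb–Eb is the minor chord from Db minor. As a borrowed chord it is labeled v.

v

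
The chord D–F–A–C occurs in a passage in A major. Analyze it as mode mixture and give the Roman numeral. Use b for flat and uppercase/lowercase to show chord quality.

iv7

D is scale degree 4 in A major. Diatonically A major has D (IV) on that degree; D–F–A–C is instead the minor-seventh chord native to A minor, so it takes the label iv7.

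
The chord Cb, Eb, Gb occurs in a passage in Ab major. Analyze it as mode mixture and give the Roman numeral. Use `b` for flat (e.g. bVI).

Cb is the lowered form of scale degree 3 in Ab major (the diatonic degree 3 is C). Diatonically Ab major has Cm (iii) on that degree; Cb–Eb–Gb is instead the major chord native to Ab minor, so it takes the label bIII.

bIII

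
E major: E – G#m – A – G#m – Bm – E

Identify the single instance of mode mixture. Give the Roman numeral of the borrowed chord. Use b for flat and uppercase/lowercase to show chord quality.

The diatonic triads in E major are E, F#m, G#m, A, B, C#m, D#dim. Of the given chords, E, G#m and A are diatonic. Bm (B–D–F#) doesn't fit — on degree 5 E major would have B (V). Bm is the degree-5 chord of E minor, so it is the borrowed v.

v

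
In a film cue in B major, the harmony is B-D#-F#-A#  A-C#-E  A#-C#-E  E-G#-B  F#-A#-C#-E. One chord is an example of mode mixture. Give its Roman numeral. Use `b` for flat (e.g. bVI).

In B major the diatonic chords are B, C#m, D#m, E, F#, G#m, A#dim. Of the given chords, B–D#–F#–A# = Bmaj7, A#–C#–E = A#dim, E–G#–B = E and F#–A#–C#–E = F#7 are diatonic. A–C#–E doesn't fit — on degree 7 B major would have A#dim (vii°). A is the degree-7 chord of B minor, so it is the borrowed bVII.

bVII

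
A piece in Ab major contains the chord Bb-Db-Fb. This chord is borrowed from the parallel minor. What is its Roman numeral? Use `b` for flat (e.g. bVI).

ii°

Bb is scale degree 2 in Ab major. Diatonically Ab major has Bbm (ii) on that degree; Bb–Db–Fb is instead the diminished chord native to Ab minor, so it takes the label ii°.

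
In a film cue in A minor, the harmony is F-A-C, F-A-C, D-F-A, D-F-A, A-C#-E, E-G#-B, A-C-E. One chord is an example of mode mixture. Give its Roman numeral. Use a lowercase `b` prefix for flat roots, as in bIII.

In A minor (with V from harmonic minor) the diatonic chords are Am, Bdim, C, Dm, E, F, G. F–A–C = F, D–F–A = Dm, E–G#–B = E and A–C–E = Am all belong to that set. A–C#–E is not: scale degree 1 in A minor carries Am (i). In A major the chord on that degree is A, so here it functions as I, borrowed from the parallel major.

I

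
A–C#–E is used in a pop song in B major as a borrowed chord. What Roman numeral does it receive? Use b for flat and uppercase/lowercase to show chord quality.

bVII

The root A is the lowered 7th scale degree — diatonically B major has A# there. Diatonically B major has A#dim (vii°) on that degree; A–C#–E is instead the major chord native to B minor, so it takes the label bVII.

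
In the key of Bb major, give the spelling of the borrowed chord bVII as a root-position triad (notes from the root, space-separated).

Ab C Eb

The root of bVII is the lowered 7th degree: A becomes Ab. Building the major chord from the parallel minor on Ab: Ab–C–Eb.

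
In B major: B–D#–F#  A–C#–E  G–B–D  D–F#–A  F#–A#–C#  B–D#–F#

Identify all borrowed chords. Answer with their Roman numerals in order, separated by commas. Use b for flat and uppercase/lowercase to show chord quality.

bVII, bVI, bIII

In B major the diatonic chords are B, C#m, D#m, E, F#, G#m, A#dim. B–D#–F# = B and F#–A#–C# = F# are both diatonic. A–C#–E doesn't fit — on degree 7 B major would have A#dim (vii°). A is the degree-7 chord of B minor, so it is the borrowed bVII. G–B–D is not: scale degree 6 in B major carries G#m (vi). In B minor the chord on that degree is G, so here it functions as bVI, borrowed from the parallel minor. D–F#–A is not: scale degree 3 in B major carries D#m (iii). In B minor the chord on that degree is D, so here it functions as bIII, borrowed from the parallel minor.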